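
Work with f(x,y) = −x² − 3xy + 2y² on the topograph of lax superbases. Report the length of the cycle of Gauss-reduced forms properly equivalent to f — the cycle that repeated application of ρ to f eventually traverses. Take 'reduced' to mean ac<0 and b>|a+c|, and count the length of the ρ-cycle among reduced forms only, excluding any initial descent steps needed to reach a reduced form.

D = 17, ⌊√D⌋ = 4
descent: ρ → (2,3,-1)  [lands on river]
river: ρ → (-1,3,2)
river: ρ → (2,1,-2)
river: ρ → (-2,3,1)
river: ρ → (1,3,-2)
river: ρ → (-2,1,2)
ρ-cycle length = 6 (tail of 1 descent step not counted)

6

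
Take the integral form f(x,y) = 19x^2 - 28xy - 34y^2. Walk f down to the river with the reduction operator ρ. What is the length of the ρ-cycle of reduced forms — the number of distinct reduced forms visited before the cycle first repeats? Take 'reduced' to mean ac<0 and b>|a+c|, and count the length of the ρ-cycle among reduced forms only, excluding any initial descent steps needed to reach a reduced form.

D = 3368, ⌊√D⌋ = 58
descent: ρ → (-34,28,19)  [lands on river]
river: ρ → (19,48,-14)
river: ρ → (-14,36,37)
river: ρ → (37,38,-13)
river: ρ → (-13,40,34)
river: ρ → (34,28,-19)
river: ρ → (-19,48,14)
river: ρ → (14,36,-37)
river: ρ → (-37,38,13)
river: ρ → (13,40,-34)
ρ-cycle length = 10 (tail of 1 descent step not counted)

10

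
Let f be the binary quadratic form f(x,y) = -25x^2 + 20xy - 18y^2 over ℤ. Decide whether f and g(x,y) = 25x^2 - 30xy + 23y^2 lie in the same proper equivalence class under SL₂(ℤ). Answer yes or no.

D₁ = -1400, D₂ = -1400
f is negative-definite; reduce −f:
−f: flip: (25,-20,18)→(18,20,25)
−f: translate: b→-16 (≡20 mod 36), so (18,20,25)→(18,-16,23)
−f: reduced (well bottom): (18,-16,23) with a≤c, −a<b≤a
flip sign back: reduced form of f is (-18,16,-23)
g: translate: b→20 (≡-30 mod 50), so (25,-30,23)→(25,20,18)
g: flip: (25,20,18)→(18,-20,25)
g: translate: b→16 (≡-20 mod 36), so (18,-20,25)→(18,16,23)
g: reduced (well bottom): (18,16,23) with a≤c, −a<b≤a
reduced forms (-18, 16, -23) vs (18, 16, 23) ⇒ inequivalent

no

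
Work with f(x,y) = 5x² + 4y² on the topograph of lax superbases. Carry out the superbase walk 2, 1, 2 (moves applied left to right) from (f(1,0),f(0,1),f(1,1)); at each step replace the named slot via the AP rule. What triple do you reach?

start (5,4,9) = (f(1,0),f(0,1),f(1,1))
replace slot 2: 2·(5+9) − 4 = 24 → (5,24,9)
replace slot 1: 2·(24+9) − 5 = 61 → (61,24,9)
replace slot 2: 2·(61+9) − 24 = 116 → (61,116,9)

61,116,9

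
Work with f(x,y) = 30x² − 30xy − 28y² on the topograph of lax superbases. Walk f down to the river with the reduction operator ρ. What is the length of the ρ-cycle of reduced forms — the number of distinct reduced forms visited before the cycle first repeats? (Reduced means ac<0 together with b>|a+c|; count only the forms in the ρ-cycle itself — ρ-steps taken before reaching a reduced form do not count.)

D = 4260, ⌊√D⌋ = 65
descent: ρ → (-28,30,30)  [lands on river]
river: ρ → (30,30,-28)
river: ρ → (-28,26,32)
river: ρ → (32,38,-22)
river: ρ → (-22,50,20)
river: ρ → (20,30,-42)
river: ρ → (-42,54,8)
river: ρ → (8,58,-28)
river: ρ → (-28,54,12)
river: ρ → (12,42,-52)
river: ρ → (-52,62,2)
river: ρ → (2,62,-52)
river: ρ → (-52,42,12)
river: ρ → (12,54,-28)
river: ρ → (-28,58,8)
river: ρ → (8,54,-42)
river: ρ → (-42,30,20)
river: ρ → (20,50,-22)
river: ρ → (-22,38,32)
river: ρ → (32,26,-28)
ρ-cycle length = 20 (tail of 1 descent step not counted)

20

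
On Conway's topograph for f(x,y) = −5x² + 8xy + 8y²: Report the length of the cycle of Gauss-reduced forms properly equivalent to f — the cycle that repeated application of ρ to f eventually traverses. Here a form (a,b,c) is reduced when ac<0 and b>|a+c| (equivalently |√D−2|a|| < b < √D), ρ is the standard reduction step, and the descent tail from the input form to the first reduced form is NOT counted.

D = 224, ⌊√D⌋ = 14
river: ρ → (8,8,-5)
river: ρ → (-5,12,4)
river: ρ → (4,12,-5)
river: ρ → (-5,8,8)
ρ-cycle length = 4 (tail of 0 descent steps not counted)

4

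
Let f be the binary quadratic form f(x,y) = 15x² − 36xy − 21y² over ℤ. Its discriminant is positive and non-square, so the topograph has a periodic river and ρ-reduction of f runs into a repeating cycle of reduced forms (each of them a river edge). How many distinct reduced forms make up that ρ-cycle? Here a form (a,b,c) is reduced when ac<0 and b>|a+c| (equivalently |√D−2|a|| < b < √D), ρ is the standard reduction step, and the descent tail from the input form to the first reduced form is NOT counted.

D = 2556, ⌊√D⌋ = 50
descent: ρ → (-21,36,15)  [lands on river]
river: ρ → (15,24,-33)
river: ρ → (-33,42,6)
river: ρ → (6,42,-33)
river: ρ → (-33,24,15)
river: ρ → (15,36,-21)
river: ρ → (-21,48,3)
river: ρ → (3,48,-21)
ρ-cycle length = 8 (tail of 1 descent step not counted)

8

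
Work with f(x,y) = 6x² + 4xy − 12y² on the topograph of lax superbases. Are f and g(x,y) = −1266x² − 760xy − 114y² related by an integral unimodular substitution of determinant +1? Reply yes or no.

D₁ = 304, D₂ = 304
river cycle of f (length 6): (6, 16, -2), (-2, 16, 6), (6, 8, -10), (-10, 12, 4), (4, 12, -10), (-10, 8, 6)
river cycle of g (length 6): (6, 16, -2), (-2, 16, 6), (6, 8, -10), (-10, 12, 4), (4, 12, -10), (-10, 8, 6)
cycles coincide ⇒ equivalent

yes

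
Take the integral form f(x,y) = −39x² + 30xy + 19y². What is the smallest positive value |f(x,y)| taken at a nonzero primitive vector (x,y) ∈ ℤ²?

river: ρ → (19,46,-23)
river: ρ → (-23,46,19)
river: ρ → (19,30,-39)
river: ρ → (-39,48,10)
river: ρ → (10,52,-29)
river: ρ → (-29,6,33)
river: ρ → (33,60,-2)
river: ρ → (-2,60,33)
river: ρ → (33,6,-29)
river: ρ → (-29,52,10)
river: ρ → (10,48,-39)
river: ρ → (-39,30,19)
closes: descent 0, river 12
min |a| on river = 2

2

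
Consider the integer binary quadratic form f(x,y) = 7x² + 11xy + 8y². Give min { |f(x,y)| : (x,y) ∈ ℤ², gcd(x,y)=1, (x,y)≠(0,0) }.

translate: b→-3 (≡11 mod 14), so (7,11,8)→(7,-3,4)
flip: (7,-3,4)→(4,3,7)
reduced (well bottom): (4,3,7) with a≤c, −a<b≤a
well minimum = a = 4

4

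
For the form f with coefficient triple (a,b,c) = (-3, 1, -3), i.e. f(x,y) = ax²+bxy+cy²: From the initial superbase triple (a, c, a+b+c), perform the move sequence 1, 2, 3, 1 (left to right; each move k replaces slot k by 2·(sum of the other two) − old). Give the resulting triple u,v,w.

start (-3,-3,-5) = (f(1,0),f(0,1),f(1,1))
replace slot 1: 2·((-3)+(-5)) − (-3) = -13 → (-13,-3,-5)
replace slot 2: 2·((-13)+(-5)) − (-3) = -33 → (-13,-33,-5)
replace slot 3: 2·((-13)+(-33)) − (-5) = -87 → (-13,-33,-87)
replace slot 1: 2·((-33)+(-87)) − (-13) = -227 → (-227,-33,-87)

-227,-33,-87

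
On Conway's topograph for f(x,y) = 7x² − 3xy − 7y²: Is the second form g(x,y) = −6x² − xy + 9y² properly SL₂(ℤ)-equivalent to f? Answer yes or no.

D₁ = 205, D₂ = 217
discriminants differ ⇒ not SL₂(ℤ)-equivalent

no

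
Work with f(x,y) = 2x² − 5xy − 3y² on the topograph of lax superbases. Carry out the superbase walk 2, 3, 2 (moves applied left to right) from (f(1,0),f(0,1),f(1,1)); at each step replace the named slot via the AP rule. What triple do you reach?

start (2,-3,-6) = (f(1,0),f(0,1),f(1,1))
replace slot 2: 2·(2+(-6)) − (-3) = -5 → (2,-5,-6)
replace slot 3: 2·(2+(-5)) − (-6) = 0 → (2,-5,0)
replace slot 2: 2·(2+0) − (-5) = 9 → (2,9,0)

2,9,0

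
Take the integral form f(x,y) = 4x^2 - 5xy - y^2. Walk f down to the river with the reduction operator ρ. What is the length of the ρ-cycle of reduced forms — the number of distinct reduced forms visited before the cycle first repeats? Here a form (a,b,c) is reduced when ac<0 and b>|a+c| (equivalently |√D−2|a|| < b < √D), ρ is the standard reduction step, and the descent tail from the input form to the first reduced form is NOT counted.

D = 41, ⌊√D⌋ = 6
descent: ρ → (-1,5,4)  [lands on river]
river: ρ → (4,3,-2)
river: ρ → (-2,5,2)
river: ρ → (2,3,-4)
river: ρ → (-4,5,1)
river: ρ → (1,5,-4)
river: ρ → (-4,3,2)
river: ρ → (2,5,-2)
river: ρ → (-2,3,4)
river: ρ → (4,5,-1)
ρ-cycle length = 10 (tail of 1 descent step not counted)

10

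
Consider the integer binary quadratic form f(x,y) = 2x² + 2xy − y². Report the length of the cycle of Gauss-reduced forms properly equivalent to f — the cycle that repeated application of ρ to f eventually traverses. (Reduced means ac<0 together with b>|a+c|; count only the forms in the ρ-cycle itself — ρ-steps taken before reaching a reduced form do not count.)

D = 12, ⌊√D⌋ = 3
river: ρ → (-1,2,2)
river: ρ → (2,2,-1)
ρ-cycle length = 2 (tail of 0 descent steps not counted)

2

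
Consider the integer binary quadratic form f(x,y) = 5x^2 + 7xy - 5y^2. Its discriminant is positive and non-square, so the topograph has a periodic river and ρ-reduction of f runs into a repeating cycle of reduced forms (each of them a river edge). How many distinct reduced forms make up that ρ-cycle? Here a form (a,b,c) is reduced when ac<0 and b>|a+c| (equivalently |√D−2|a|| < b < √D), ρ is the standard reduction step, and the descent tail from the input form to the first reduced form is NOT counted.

D = 149, ⌊√D⌋ = 12
river: ρ → (-5,3,7)
river: ρ → (7,11,-1)
river: ρ → (-1,11,7)
river: ρ → (7,3,-5)
river: ρ → (-5,7,5)
river: ρ → (5,3,-7)
river: ρ → (-7,11,1)
river: ρ → (1,11,-7)
river: ρ → (-7,3,5)
river: ρ → (5,7,-5)
ρ-cycle length = 10 (tail of 0 descent steps not counted)

10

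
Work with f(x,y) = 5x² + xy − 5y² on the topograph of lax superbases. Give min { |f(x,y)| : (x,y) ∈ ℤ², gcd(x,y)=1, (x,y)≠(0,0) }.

river: ρ → (-5,9,1)
river: ρ → (1,9,-5)
river: ρ → (-5,1,5)
river: ρ → (5,9,-1)
river: ρ → (-1,9,5)
river: ρ → (5,1,-5)
closes: descent 0, river 6
min |a| on river = 1

1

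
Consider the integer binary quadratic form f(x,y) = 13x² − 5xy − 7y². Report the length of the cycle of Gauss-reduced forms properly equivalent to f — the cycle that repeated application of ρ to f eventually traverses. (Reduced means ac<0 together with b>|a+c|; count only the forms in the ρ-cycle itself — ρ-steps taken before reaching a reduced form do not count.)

D = 389, ⌊√D⌋ = 19
descent: ρ → (-7,19,1)  [lands on river]
river: ρ → (1,19,-7)
river: ρ → (-7,9,11)
river: ρ → (11,13,-5)
river: ρ → (-5,17,5)
river: ρ → (5,13,-11)
river: ρ → (-11,9,7)
river: ρ → (7,19,-1)
river: ρ → (-1,19,7)
river: ρ → (7,9,-11)
river: ρ → (-11,13,5)
river: ρ → (5,17,-5)
river: ρ → (-5,13,11)
river: ρ → (11,9,-7)
ρ-cycle length = 14 (tail of 1 descent step not counted)

14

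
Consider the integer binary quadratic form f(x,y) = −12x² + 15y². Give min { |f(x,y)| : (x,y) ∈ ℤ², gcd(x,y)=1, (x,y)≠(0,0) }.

descent: ρ → (15,0,-12)
descent: ρ → (-12,24,3)  [lands on river]
river: ρ → (3,24,-12)
closes: descent 2, river 2
min |a| on river = 3

3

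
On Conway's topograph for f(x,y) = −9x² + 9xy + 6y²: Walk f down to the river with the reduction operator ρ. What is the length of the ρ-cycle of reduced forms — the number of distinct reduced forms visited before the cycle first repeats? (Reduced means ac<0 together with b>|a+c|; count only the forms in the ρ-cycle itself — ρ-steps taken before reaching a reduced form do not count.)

D = 297, ⌊√D⌋ = 17
river: ρ → (6,15,-3)
river: ρ → (-3,15,6)
river: ρ → (6,9,-9)
river: ρ → (-9,9,6)
ρ-cycle length = 4 (tail of 0 descent steps not counted)

4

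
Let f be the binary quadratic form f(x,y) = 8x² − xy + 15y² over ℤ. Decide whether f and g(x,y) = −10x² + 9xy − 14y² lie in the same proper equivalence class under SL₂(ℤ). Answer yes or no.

D₁ = -479, D₂ = -479
f: reduced (well bottom): (8,-1,15) with a≤c, −a<b≤a
g is negative-definite; reduce −g:
−g: reduced (well bottom): (10,-9,14) with a≤c, −a<b≤a
flip sign back: reduced form of g is (-10,9,-14)
reduced forms (8, -1, 15) vs (-10, 9, -14) ⇒ inequivalent

no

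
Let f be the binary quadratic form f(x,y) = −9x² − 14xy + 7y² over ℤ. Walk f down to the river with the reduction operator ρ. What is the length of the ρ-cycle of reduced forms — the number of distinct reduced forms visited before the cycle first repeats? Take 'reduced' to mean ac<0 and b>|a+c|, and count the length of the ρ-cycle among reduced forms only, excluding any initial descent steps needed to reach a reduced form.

D = 448, ⌊√D⌋ = 21
descent: ρ → (7,14,-9)  [lands on river]
river: ρ → (-9,4,12)
river: ρ → (12,20,-1)
river: ρ → (-1,20,12)
river: ρ → (12,4,-9)
river: ρ → (-9,14,7)
ρ-cycle length = 6 (tail of 1 descent step not counted)

6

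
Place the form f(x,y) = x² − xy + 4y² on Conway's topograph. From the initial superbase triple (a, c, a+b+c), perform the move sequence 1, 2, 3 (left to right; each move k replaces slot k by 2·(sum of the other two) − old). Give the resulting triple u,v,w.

start (1,4,4) = (f(1,0),f(0,1),f(1,1))
replace slot 1: 2·(4+4) − 1 = 15 → (15,4,4)
replace slot 2: 2·(15+4) − 4 = 34 → (15,34,4)
replace slot 3: 2·(15+34) − 4 = 94 → (15,34,94)

15,34,94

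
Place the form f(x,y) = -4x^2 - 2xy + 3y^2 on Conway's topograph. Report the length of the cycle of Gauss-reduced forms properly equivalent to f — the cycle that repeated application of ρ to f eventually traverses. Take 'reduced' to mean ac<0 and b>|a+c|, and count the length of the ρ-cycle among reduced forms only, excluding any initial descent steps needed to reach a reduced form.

D = 52, ⌊√D⌋ = 7
descent: ρ → (3,2,-4)  [lands on river]
river: ρ → (-4,6,1)
river: ρ → (1,6,-4)
river: ρ → (-4,2,3)
river: ρ → (3,4,-3)
river: ρ → (-3,2,4)
river: ρ → (4,6,-1)
river: ρ → (-1,6,4)
river: ρ → (4,2,-3)
river: ρ → (-3,4,3)
ρ-cycle length = 10 (tail of 1 descent step not counted)

10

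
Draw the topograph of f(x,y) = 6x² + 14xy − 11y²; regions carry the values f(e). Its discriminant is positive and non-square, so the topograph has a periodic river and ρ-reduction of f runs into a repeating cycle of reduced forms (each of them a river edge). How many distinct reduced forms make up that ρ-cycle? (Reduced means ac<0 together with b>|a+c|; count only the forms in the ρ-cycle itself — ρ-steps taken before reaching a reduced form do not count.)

D = 460, ⌊√D⌋ = 21
river: ρ → (-11,8,9)
river: ρ → (9,10,-10)
river: ρ → (-10,10,9)
river: ρ → (9,8,-11)
river: ρ → (-11,14,6)
river: ρ → (6,10,-15)
river: ρ → (-15,20,1)
river: ρ → (1,20,-15)
river: ρ → (-15,10,6)
river: ρ → (6,14,-11)
ρ-cycle length = 10 (tail of 0 descent steps not counted)

10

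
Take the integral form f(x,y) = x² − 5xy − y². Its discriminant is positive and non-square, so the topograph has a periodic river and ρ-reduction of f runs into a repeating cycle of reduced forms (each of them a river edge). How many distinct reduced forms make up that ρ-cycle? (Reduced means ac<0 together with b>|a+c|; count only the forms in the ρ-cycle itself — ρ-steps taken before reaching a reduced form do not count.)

D = 29, ⌊√D⌋ = 5
descent: ρ → (-1,5,1)  [lands on river]
river: ρ → (1,5,-1)
ρ-cycle length = 2 (tail of 1 descent step not counted)

2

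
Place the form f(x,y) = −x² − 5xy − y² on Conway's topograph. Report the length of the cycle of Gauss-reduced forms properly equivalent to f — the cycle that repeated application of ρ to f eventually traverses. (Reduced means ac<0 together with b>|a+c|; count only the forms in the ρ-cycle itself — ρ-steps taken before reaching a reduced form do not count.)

D = 21, ⌊√D⌋ = 4
descent: ρ → (-1,3,3)  [lands on river]
river: ρ → (3,3,-1)
ρ-cycle length = 2 (tail of 1 descent step not counted)

2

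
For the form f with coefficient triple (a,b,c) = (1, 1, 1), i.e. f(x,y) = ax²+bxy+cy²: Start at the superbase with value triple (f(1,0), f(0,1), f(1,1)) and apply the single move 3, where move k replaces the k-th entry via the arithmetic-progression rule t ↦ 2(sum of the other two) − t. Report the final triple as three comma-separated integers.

start (1,1,3) = (f(1,0),f(0,1),f(1,1))
replace slot 3: 2·(1+1) − 3 = 1 → (1,1,1)

1,1,1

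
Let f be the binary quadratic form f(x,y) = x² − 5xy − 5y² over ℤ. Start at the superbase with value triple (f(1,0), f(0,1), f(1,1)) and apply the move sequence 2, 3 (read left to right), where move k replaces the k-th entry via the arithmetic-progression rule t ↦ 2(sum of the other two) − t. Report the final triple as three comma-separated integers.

start (1,-5,-9) = (f(1,0),f(0,1),f(1,1))
replace slot 2: 2·(1+(-9)) − (-5) = -11 → (1,-11,-9)
replace slot 3: 2·(1+(-11)) − (-9) = -11 → (1,-11,-11)

1,-11,-11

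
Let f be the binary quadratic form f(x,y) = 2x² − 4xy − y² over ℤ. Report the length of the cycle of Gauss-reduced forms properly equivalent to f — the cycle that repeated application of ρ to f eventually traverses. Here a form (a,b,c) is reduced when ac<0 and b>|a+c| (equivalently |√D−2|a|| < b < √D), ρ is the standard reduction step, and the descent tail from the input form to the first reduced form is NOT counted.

D = 24, ⌊√D⌋ = 4
descent: ρ → (-1,4,2)  [lands on river]
river: ρ → (2,4,-1)
ρ-cycle length = 2 (tail of 1 descent step not counted)

2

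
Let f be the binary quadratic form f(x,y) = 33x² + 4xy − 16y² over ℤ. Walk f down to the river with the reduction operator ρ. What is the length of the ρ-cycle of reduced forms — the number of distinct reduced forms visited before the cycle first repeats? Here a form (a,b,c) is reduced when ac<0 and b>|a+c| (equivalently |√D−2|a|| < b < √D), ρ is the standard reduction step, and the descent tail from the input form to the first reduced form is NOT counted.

D = 2128, ⌊√D⌋ = 46
descent: ρ → (-16,28,21)  [lands on river]
river: ρ → (21,14,-23)
river: ρ → (-23,32,12)
river: ρ → (12,40,-11)
river: ρ → (-11,26,33)
river: ρ → (33,40,-4)
river: ρ → (-4,40,33)
river: ρ → (33,26,-11)
river: ρ → (-11,40,12)
river: ρ → (12,32,-23)
river: ρ → (-23,14,21)
river: ρ → (21,28,-16)
river: ρ → (-16,36,13)
river: ρ → (13,42,-7)
river: ρ → (-7,42,13)
river: ρ → (13,36,-16)
ρ-cycle length = 16 (tail of 1 descent step not counted)

16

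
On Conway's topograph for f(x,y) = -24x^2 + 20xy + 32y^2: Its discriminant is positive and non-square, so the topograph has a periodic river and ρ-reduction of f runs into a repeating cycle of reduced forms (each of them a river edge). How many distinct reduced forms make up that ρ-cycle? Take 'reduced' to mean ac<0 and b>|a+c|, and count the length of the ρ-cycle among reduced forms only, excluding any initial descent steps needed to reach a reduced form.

D = 3472, ⌊√D⌋ = 58
river: ρ → (32,44,-12)
river: ρ → (-12,52,16)
river: ρ → (16,44,-24)
river: ρ → (-24,52,8)
river: ρ → (8,44,-48)
river: ρ → (-48,52,4)
river: ρ → (4,52,-48)
river: ρ → (-48,44,8)
river: ρ → (8,52,-24)
river: ρ → (-24,44,16)
river: ρ → (16,52,-12)
river: ρ → (-12,44,32)
river: ρ → (32,20,-24)
river: ρ → (-24,28,28)
river: ρ → (28,28,-24)
river: ρ → (-24,20,32)
ρ-cycle length = 16 (tail of 0 descent steps not counted)

16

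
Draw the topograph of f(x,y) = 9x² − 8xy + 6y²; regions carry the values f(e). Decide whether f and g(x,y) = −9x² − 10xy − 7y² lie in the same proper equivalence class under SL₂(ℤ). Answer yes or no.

D₁ = -152, D₂ = -152
f: flip: (9,-8,6)→(6,8,9)
f: translate: b→-4 (≡8 mod 12), so (6,8,9)→(6,-4,7)
f: reduced (well bottom): (6,-4,7) with a≤c, −a<b≤a
g is negative-definite; reduce −g:
−g: translate: b→-8 (≡10 mod 18), so (9,10,7)→(9,-8,6)
−g: flip: (9,-8,6)→(6,8,9)
−g: translate: b→-4 (≡8 mod 12), so (6,8,9)→(6,-4,7)
−g: reduced (well bottom): (6,-4,7) with a≤c, −a<b≤a
flip sign back: reduced form of g is (-6,4,-7)
reduced forms (6, -4, 7) vs (-6, 4, -7) ⇒ inequivalent

no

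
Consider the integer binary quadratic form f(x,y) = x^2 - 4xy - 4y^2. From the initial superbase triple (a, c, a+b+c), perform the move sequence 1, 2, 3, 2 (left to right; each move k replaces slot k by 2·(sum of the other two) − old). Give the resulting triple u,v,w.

start (1,-4,-7) = (f(1,0),f(0,1),f(1,1))
replace slot 1: 2·((-4)+(-7)) − 1 = -23 → (-23,-4,-7)
replace slot 2: 2·((-23)+(-7)) − (-4) = -56 → (-23,-56,-7)
replace slot 3: 2·((-23)+(-56)) − (-7) = -151 → (-23,-56,-151)
replace slot 2: 2·((-23)+(-151)) − (-56) = -292 → (-23,-292,-151)

-23,-292,-151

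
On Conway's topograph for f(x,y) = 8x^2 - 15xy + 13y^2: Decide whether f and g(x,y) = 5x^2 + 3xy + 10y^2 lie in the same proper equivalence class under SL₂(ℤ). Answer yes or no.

D₁ = -191, D₂ = -191
f: translate: b→1 (≡-15 mod 16), so (8,-15,13)→(8,1,6)
f: flip: (8,1,6)→(6,-1,8)
f: reduced (well bottom): (6,-1,8) with a≤c, −a<b≤a
g: reduced (well bottom): (5,3,10) with a≤c, −a<b≤a
reduced forms (6, -1, 8) vs (5, 3, 10) ⇒ inequivalent

no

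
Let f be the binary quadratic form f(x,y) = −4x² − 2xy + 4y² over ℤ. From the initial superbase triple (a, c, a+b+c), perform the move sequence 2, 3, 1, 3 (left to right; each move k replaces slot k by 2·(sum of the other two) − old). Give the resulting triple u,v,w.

start (-4,4,-2) = (f(1,0),f(0,1),f(1,1))
replace slot 2: 2·((-4)+(-2)) − 4 = -16 → (-4,-16,-2)
replace slot 3: 2·((-4)+(-16)) − (-2) = -38 → (-4,-16,-38)
replace slot 1: 2·((-16)+(-38)) − (-4) = -104 → (-104,-16,-38)
replace slot 3: 2·((-104)+(-16)) − (-38) = -202 → (-104,-16,-202)

-104,-16,-202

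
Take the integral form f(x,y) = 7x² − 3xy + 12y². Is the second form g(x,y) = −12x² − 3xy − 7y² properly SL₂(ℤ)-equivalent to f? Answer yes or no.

D₁ = -327, D₂ = -327
f: reduced (well bottom): (7,-3,12) with a≤c, −a<b≤a
g is negative-definite; reduce −g:
−g: flip: (12,3,7)→(7,-3,12)
−g: reduced (well bottom): (7,-3,12) with a≤c, −a<b≤a
flip sign back: reduced form of g is (-7,3,-12)
reduced forms (7, -3, 12) vs (-7, 3, -12) ⇒ inequivalent

no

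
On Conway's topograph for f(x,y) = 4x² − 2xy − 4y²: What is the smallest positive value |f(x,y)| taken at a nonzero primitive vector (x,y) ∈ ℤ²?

descent: ρ → (-4,2,4)  [lands on river]
river: ρ → (4,6,-2)
river: ρ → (-2,6,4)
river: ρ → (4,2,-4)
river: ρ → (-4,6,2)
river: ρ → (2,6,-4)
closes: descent 1, river 6
min |a| on river = 2

2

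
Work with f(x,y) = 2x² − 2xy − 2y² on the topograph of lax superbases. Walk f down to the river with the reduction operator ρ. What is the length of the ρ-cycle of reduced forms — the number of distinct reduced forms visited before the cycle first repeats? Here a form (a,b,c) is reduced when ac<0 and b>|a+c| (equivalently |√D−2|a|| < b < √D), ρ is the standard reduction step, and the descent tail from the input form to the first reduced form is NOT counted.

D = 20, ⌊√D⌋ = 4
descent: ρ → (-2,2,2)  [lands on river]
river: ρ → (2,2,-2)
ρ-cycle length = 2 (tail of 1 descent step not counted)

2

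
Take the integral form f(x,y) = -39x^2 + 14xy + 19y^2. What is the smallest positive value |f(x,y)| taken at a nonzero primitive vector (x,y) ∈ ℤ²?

descent: ρ → (19,24,-34)  [lands on river]
river: ρ → (-34,44,9)
river: ρ → (9,46,-29)
river: ρ → (-29,12,26)
river: ρ → (26,40,-15)
river: ρ → (-15,50,11)
river: ρ → (11,38,-39)
river: ρ → (-39,40,10)
river: ρ → (10,40,-39)
river: ρ → (-39,38,11)
river: ρ → (11,50,-15)
river: ρ → (-15,40,26)
river: ρ → (26,12,-29)
river: ρ → (-29,46,9)
river: ρ → (9,44,-34)
river: ρ → (-34,24,19)
river: ρ → (19,52,-6)
river: ρ → (-6,56,1)
river: ρ → (1,56,-6)
river: ρ → (-6,52,19)
closes: descent 1, river 20
min |a| on river = 1

1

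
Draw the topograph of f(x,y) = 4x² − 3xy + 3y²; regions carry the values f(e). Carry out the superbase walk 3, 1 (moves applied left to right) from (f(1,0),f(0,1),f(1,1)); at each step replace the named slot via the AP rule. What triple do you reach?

start (4,3,4) = (f(1,0),f(0,1),f(1,1))
replace slot 3: 2·(4+3) − 4 = 10 → (4,3,10)
replace slot 1: 2·(3+10) − 4 = 22 → (22,3,10)

22,3,10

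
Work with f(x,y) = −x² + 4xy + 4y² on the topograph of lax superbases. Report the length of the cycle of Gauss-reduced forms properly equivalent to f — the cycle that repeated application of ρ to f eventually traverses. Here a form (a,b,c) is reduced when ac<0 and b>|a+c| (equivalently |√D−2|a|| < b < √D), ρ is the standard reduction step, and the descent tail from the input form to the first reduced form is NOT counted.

D = 32, ⌊√D⌋ = 5
river: ρ → (4,4,-1)
river: ρ → (-1,4,4)
ρ-cycle length = 2 (tail of 0 descent steps not counted)

2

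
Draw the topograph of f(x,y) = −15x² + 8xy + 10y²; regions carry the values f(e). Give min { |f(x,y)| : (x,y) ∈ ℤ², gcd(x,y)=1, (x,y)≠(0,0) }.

river: ρ → (10,12,-13)
river: ρ → (-13,14,9)
river: ρ → (9,22,-5)
river: ρ → (-5,18,17)
river: ρ → (17,16,-6)
river: ρ → (-6,20,11)
river: ρ → (11,24,-2)
river: ρ → (-2,24,11)
river: ρ → (11,20,-6)
river: ρ → (-6,16,17)
river: ρ → (17,18,-5)
river: ρ → (-5,22,9)
river: ρ → (9,14,-13)
river: ρ → (-13,12,10)
river: ρ → (10,8,-15)
river: ρ → (-15,22,3)
river: ρ → (3,20,-22)
river: ρ → (-22,24,1)
river: ρ → (1,24,-22)
river: ρ → (-22,20,3)
river: ρ → (3,22,-15)
river: ρ → (-15,8,10)
closes: descent 0, river 22
min |a| on river = 1

1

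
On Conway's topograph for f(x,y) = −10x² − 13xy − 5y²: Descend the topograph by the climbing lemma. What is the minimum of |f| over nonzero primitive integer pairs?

translate: b→-7 (≡13 mod 20), so (10,13,5)→(10,-7,2)
flip: (10,-7,2)→(2,7,10)
translate: b→-1 (≡7 mod 4), so (2,7,10)→(2,-1,4)
reduced (well bottom): (2,-1,4) with a≤c, −a<b≤a
well minimum |f| = |-2| = 2 (negative-definite)

2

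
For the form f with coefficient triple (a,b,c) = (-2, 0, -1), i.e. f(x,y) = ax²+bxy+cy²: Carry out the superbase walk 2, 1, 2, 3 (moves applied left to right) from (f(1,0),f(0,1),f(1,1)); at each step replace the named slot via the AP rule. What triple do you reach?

start (-2,-1,-3) = (f(1,0),f(0,1),f(1,1))
replace slot 2: 2·((-2)+(-3)) − (-1) = -9 → (-2,-9,-3)
replace slot 1: 2·((-9)+(-3)) − (-2) = -22 → (-22,-9,-3)
replace slot 2: 2·((-22)+(-3)) − (-9) = -41 → (-22,-41,-3)
replace slot 3: 2·((-22)+(-41)) − (-3) = -123 → (-22,-41,-123)

-22,-41,-123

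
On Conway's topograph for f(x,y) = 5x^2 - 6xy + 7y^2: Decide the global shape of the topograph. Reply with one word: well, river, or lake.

D = b²−4ac = (-6)² − 4·5·7 = -104
D < 0 ⇒ definite ⇒ every region one sign ⇒ single well

well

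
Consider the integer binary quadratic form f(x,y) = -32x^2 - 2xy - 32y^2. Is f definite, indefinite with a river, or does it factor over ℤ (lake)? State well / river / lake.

D = b²−4ac = (-2)² − 4·(-32)·(-32) = -4092
D < 0 ⇒ definite ⇒ every region one sign ⇒ single well

well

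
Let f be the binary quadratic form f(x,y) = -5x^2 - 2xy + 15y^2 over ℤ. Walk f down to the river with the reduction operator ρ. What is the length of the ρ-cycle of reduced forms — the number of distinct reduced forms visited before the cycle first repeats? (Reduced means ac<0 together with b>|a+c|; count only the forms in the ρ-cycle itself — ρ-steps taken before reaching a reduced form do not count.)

D = 304, ⌊√D⌋ = 17
descent: ρ → (15,2,-5)
descent: ρ → (-5,8,12)  [lands on river]
river: ρ → (12,16,-1)
river: ρ → (-1,16,12)
river: ρ → (12,8,-5)
river: ρ → (-5,12,8)
river: ρ → (8,4,-9)
river: ρ → (-9,14,3)
river: ρ → (3,16,-4)
river: ρ → (-4,16,3)
river: ρ → (3,14,-9)
river: ρ → (-9,4,8)
river: ρ → (8,12,-5)
ρ-cycle length = 12 (tail of 2 descent steps not counted)

12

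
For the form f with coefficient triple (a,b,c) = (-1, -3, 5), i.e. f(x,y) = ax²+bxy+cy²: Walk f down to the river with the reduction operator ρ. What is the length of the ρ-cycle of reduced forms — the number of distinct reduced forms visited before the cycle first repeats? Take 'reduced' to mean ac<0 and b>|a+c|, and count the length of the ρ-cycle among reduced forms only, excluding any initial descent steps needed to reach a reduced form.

D = 29, ⌊√D⌋ = 5
descent: ρ → (5,3,-1)
descent: ρ → (-1,5,1)  [lands on river]
river: ρ → (1,5,-1)
ρ-cycle length = 2 (tail of 2 descent steps not counted)

2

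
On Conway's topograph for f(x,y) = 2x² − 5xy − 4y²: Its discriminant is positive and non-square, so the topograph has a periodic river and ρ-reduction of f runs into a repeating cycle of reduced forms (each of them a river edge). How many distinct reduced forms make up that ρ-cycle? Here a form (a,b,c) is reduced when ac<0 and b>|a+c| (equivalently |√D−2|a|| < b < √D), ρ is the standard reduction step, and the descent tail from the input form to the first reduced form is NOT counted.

D = 57, ⌊√D⌋ = 7
descent: ρ → (-4,5,2)  [lands on river]
river: ρ → (2,7,-1)
river: ρ → (-1,7,2)
river: ρ → (2,5,-4)
river: ρ → (-4,3,3)
river: ρ → (3,3,-4)
ρ-cycle length = 6 (tail of 1 descent step not counted)

6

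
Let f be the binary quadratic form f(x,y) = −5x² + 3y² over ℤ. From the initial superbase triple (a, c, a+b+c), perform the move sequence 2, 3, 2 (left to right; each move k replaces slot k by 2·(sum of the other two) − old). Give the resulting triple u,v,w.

start (-5,3,-2) = (f(1,0),f(0,1),f(1,1))
replace slot 2: 2·((-5)+(-2)) − 3 = -17 → (-5,-17,-2)
replace slot 3: 2·((-5)+(-17)) − (-2) = -42 → (-5,-17,-42)
replace slot 2: 2·((-5)+(-42)) − (-17) = -77 → (-5,-77,-42)

-5,-77,-42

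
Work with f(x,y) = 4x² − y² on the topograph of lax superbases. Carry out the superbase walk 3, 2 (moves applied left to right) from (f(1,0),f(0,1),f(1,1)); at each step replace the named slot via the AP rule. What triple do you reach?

start (4,-1,3) = (f(1,0),f(0,1),f(1,1))
replace slot 3: 2·(4+(-1)) − 3 = 3 → (4,-1,3)
replace slot 2: 2·(4+3) − (-1) = 15 → (4,15,3)

4,15,3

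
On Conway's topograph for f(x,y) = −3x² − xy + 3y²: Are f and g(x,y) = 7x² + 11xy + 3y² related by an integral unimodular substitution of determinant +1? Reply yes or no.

D₁ = 37, D₂ = 37
river cycle of f (length 6): (3, 1, -3), (-3, 5, 1), (1, 5, -3), (-3, 1, 3), (3, 5, -1), (-1, 5, 3)
river cycle of g (length 6): (3, 1, -3), (-3, 5, 1), (1, 5, -3), (-3, 1, 3), (3, 5, -1), (-1, 5, 3)
cycles coincide ⇒ equivalent

yes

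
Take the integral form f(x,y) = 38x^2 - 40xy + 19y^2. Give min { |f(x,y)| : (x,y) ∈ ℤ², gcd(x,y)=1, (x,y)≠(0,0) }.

translate: b→36 (≡-40 mod 76), so (38,-40,19)→(38,36,17)
flip: (38,36,17)→(17,-36,38)
translate: b→-2 (≡-36 mod 34), so (17,-36,38)→(17,-2,19)
reduced (well bottom): (17,-2,19) with a≤c, −a<b≤a
well minimum = a = 17

17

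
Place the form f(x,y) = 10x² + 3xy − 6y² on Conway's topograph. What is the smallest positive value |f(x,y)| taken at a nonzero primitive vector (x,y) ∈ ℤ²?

descent: ρ → (-6,9,7)  [lands on river]
river: ρ → (7,5,-8)
river: ρ → (-8,11,4)
river: ρ → (4,13,-5)
river: ρ → (-5,7,10)
river: ρ → (10,13,-2)
river: ρ → (-2,15,3)
river: ρ → (3,15,-2)
river: ρ → (-2,13,10)
river: ρ → (10,7,-5)
river: ρ → (-5,13,4)
river: ρ → (4,11,-8)
river: ρ → (-8,5,7)
river: ρ → (7,9,-6)
river: ρ → (-6,15,1)
river: ρ → (1,15,-6)
closes: descent 1, river 16
min |a| on river = 1

1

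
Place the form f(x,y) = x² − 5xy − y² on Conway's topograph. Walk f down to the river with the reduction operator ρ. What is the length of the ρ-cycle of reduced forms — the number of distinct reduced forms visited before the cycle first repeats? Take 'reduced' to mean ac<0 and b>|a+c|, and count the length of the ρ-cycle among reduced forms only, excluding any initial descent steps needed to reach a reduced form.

D = 29, ⌊√D⌋ = 5
descent: ρ → (-1,5,1)  [lands on river]
river: ρ → (1,5,-1)
ρ-cycle length = 2 (tail of 1 descent step not counted)

2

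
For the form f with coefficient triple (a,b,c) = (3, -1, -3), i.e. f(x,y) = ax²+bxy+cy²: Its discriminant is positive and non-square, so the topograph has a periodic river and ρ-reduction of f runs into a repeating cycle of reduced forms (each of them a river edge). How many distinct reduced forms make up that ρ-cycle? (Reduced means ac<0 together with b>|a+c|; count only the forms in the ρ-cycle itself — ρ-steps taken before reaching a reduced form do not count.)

D = 37, ⌊√D⌋ = 6
descent: ρ → (-3,1,3)  [lands on river]
river: ρ → (3,5,-1)
river: ρ → (-1,5,3)
river: ρ → (3,1,-3)
river: ρ → (-3,5,1)
river: ρ → (1,5,-3)
ρ-cycle length = 6 (tail of 1 descent step not counted)

6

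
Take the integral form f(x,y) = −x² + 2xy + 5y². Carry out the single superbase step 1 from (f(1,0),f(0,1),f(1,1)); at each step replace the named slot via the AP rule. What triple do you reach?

start (-1,5,6) = (f(1,0),f(0,1),f(1,1))
replace slot 1: 2·(5+6) − (-1) = 23 → (23,5,6)

23,5,6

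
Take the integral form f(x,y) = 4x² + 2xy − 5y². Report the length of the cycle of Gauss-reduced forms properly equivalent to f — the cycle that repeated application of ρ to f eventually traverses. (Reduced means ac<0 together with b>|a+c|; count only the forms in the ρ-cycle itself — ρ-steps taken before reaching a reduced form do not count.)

D = 84, ⌊√D⌋ = 9
river: ρ → (-5,8,1)
river: ρ → (1,8,-5)
river: ρ → (-5,2,4)
river: ρ → (4,6,-3)
river: ρ → (-3,6,4)
river: ρ → (4,2,-5)
ρ-cycle length = 6 (tail of 0 descent steps not counted)

6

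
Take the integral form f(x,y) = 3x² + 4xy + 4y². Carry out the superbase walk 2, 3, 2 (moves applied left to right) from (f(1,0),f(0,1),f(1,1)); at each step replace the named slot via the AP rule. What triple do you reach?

start (3,4,11) = (f(1,0),f(0,1),f(1,1))
replace slot 2: 2·(3+11) − 4 = 24 → (3,24,11)
replace slot 3: 2·(3+24) − 11 = 43 → (3,24,43)
replace slot 2: 2·(3+43) − 24 = 68 → (3,68,43)

3,68,43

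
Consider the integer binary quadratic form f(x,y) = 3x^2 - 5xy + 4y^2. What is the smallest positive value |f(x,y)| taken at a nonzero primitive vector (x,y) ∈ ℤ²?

translate: b→1 (≡-5 mod 6), so (3,-5,4)→(3,1,2)
flip: (3,1,2)→(2,-1,3)
reduced (well bottom): (2,-1,3) with a≤c, −a<b≤a
well minimum = a = 2

2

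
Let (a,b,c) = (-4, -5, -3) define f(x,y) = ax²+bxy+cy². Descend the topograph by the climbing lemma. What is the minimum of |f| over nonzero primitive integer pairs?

translate: b→-3 (≡5 mod 8), so (4,5,3)→(4,-3,2)
flip: (4,-3,2)→(2,3,4)
translate: b→-1 (≡3 mod 4), so (2,3,4)→(2,-1,3)
reduced (well bottom): (2,-1,3) with a≤c, −a<b≤a
well minimum |f| = |-2| = 2 (negative-definite)

2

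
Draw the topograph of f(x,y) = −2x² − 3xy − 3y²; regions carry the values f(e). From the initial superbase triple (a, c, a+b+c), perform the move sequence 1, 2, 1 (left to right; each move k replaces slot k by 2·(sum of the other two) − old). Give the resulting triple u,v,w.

start (-2,-3,-8) = (f(1,0),f(0,1),f(1,1))
replace slot 1: 2·((-3)+(-8)) − (-2) = -20 → (-20,-3,-8)
replace slot 2: 2·((-20)+(-8)) − (-3) = -53 → (-20,-53,-8)
replace slot 1: 2·((-53)+(-8)) − (-20) = -102 → (-102,-53,-8)

-102,-53,-8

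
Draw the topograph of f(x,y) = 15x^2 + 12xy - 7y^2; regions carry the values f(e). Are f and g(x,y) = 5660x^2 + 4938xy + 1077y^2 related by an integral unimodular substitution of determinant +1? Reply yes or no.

D₁ = 564, D₂ = 564
river cycle of f (length 6): (-7, 16, 11), (11, 6, -12), (-12, 18, 5), (5, 22, -4), (-4, 18, 15), (15, 12, -7)
river cycle of g (length 6): (15, 12, -7), (-7, 16, 11), (11, 6, -12), (-12, 18, 5), (5, 22, -4), (-4, 18, 15)
cycles coincide ⇒ equivalent

yes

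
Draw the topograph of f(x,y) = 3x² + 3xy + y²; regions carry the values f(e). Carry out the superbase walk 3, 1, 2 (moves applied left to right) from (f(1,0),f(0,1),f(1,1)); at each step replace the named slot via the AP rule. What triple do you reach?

start (3,1,7) = (f(1,0),f(0,1),f(1,1))
replace slot 3: 2·(3+1) − 7 = 1 → (3,1,1)
replace slot 1: 2·(1+1) − 3 = 1 → (1,1,1)
replace slot 2: 2·(1+1) − 1 = 3 → (1,3,1)

1,3,1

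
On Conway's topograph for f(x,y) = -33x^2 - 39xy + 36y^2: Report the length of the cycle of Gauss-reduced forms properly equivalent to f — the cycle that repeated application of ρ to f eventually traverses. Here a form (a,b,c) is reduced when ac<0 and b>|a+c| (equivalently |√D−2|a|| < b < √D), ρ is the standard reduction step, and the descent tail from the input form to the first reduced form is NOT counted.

D = 6273, ⌊√D⌋ = 79
descent: ρ → (36,39,-33)  [lands on river]
river: ρ → (-33,27,42)
river: ρ → (42,57,-18)
river: ρ → (-18,51,51)
river: ρ → (51,51,-18)
river: ρ → (-18,57,42)
river: ρ → (42,27,-33)
river: ρ → (-33,39,36)
river: ρ → (36,33,-36)
river: ρ → (-36,39,33)
river: ρ → (33,27,-42)
river: ρ → (-42,57,18)
river: ρ → (18,51,-51)
river: ρ → (-51,51,18)
river: ρ → (18,57,-42)
river: ρ → (-42,27,33)
river: ρ → (33,39,-36)
river: ρ → (-36,33,36)
ρ-cycle length = 18 (tail of 1 descent step not counted)

18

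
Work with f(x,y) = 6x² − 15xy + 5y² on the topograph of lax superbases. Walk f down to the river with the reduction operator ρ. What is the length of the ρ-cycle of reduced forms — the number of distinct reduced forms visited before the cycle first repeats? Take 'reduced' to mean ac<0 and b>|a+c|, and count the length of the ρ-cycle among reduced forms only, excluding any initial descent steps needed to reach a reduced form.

D = 105, ⌊√D⌋ = 10
descent: ρ → (5,5,-4)  [lands on river]
river: ρ → (-4,3,6)
river: ρ → (6,9,-1)
river: ρ → (-1,9,6)
river: ρ → (6,3,-4)
river: ρ → (-4,5,5)
ρ-cycle length = 6 (tail of 1 descent step not counted)

6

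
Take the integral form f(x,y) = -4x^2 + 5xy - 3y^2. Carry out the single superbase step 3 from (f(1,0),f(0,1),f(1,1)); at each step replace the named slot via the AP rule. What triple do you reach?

start (-4,-3,-2) = (f(1,0),f(0,1),f(1,1))
replace slot 3: 2·((-4)+(-3)) − (-2) = -12 → (-4,-3,-12)

-4,-3,-12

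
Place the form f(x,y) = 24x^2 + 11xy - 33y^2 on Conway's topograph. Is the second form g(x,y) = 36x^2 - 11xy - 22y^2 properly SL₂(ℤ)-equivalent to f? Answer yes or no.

D₁ = 3289, D₂ = 3289
river cycle of f (length 38): (-33, 55, 2), (2, 57, -5), (-5, 53, 24), (24, 43, -15), (-15, 47, 18), (18, 25, -37), (-37, 49, 6), (6, 47, -45), (-45, 43, 8), (8, 53, -15), … (28 more)
river cycle of g (length 44): (-22, 55, 3), (3, 53, -40), (-40, 27, 16), (16, 37, -30), (-30, 23, 23), (23, 23, -30), (-30, 37, 16), (16, 27, -40), (-40, 53, 3), (3, 55, -22), … (34 more)
cycles differ ⇒ inequivalent

no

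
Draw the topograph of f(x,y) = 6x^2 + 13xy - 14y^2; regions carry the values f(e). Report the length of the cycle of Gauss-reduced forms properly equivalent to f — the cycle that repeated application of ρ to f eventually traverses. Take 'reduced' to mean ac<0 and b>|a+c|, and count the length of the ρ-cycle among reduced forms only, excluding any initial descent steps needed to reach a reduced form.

D = 505, ⌊√D⌋ = 22
river: ρ → (-14,15,5)
river: ρ → (5,15,-14)
river: ρ → (-14,13,6)
river: ρ → (6,11,-16)
river: ρ → (-16,21,1)
river: ρ → (1,21,-16)
river: ρ → (-16,11,6)
river: ρ → (6,13,-14)
ρ-cycle length = 8 (tail of 0 descent steps not counted)

8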